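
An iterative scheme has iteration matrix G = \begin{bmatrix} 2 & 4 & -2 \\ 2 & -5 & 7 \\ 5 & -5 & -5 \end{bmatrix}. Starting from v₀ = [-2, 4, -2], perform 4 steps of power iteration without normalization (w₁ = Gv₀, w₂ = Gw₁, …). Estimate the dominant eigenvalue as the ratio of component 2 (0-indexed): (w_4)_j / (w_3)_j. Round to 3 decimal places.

w1 = Gv₀ = (2·(-2) + 4·4 + (-2)·(-2); 2·(-2) + (-5)·4 + 7·(-2); 5·(-2) + (-5)·4 + (-5)·(-2)) = (16, -38, -20)
w2 = Gw1 = (2·16 + 4·(-38) + (-2)·(-20); 2·16 + (-5)·(-38) + 7·(-20); 5·16 + (-5)·(-38) + (-5)·(-20)) = (-80, 82, 370)
w3 = Gw2 = (-572, 2020, -2660)
w4 = Gw3 = (12256, -29864, 340)
Ratio at component: 340 / -2660 = -0.128

λ ≈ -0.128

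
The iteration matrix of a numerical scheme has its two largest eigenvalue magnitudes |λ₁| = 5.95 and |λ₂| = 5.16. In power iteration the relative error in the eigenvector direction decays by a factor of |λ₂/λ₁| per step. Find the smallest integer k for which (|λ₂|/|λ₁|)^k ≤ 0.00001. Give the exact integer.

81

|λ₂/λ₁| = 5.16/5.95 = 0.86723
Need k ≥ ln(0.00001) / ln(0.86723) = -11.5129 / -0.1425 ≈ 80.818
Smallest integer k satisfying the bound: 81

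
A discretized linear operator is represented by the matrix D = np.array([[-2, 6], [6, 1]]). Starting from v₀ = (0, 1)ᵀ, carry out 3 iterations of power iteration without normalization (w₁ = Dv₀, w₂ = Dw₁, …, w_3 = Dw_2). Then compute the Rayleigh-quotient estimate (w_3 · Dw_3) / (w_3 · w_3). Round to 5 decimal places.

-1.94866

w1 = Dv₀ = (6, 1)
w2 = Dw1 = (-6, 37)
w3 = Dw2 = (234, 1)
Dw3 = (-462, 1405)
w3·Dw3 = 234·(-462) + 1·1405 = -106703; w3·w3 = 234·234 + 1·1 = 54757
λ ≈ -106703/54757 = -1.94866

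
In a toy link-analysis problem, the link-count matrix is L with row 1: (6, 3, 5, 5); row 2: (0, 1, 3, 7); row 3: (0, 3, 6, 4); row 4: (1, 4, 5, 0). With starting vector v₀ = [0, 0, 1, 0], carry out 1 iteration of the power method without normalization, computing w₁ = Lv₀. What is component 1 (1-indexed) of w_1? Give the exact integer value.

5

w1 = Lv₀ = (6·0 + 3·0 + 5·1 + 5·0; 0·0 + 1·0 + 3·1 + 7·0; 0·0 + 3·0 + 6·1 + 4·0; 1·0 + 4·0 + 5·1 + 0·0) = (5, 3, 6, 5)
The requested component of w1 is 5.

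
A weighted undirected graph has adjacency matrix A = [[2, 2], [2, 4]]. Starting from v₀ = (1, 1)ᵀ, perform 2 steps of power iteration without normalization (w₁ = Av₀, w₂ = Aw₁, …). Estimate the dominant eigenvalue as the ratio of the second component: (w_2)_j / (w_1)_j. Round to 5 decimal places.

λ ≈ 5.33333

w1 = Av₀ = (4, 6)
w2 = Aw1 = (20, 32)
Ratio at component: 32 / 6 = 5.33333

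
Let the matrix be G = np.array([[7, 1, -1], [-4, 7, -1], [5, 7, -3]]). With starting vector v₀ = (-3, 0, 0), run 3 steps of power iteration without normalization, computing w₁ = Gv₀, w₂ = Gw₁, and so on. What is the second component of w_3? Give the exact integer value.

w1 = Gv₀ = (-21, 12, -15)
w2 = Gw1 = (-120, 183, 24)
w3 = Gw2 = (-681, 1737, 609)
The requested component of w3 is 1737.

1737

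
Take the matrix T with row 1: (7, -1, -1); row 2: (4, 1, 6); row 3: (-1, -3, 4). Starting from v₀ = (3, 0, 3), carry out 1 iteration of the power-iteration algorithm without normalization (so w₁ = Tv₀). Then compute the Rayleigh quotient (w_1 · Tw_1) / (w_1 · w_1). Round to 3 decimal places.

w1 = Tv₀ = (7·3 + (-1)·0 + (-1)·3; 4·3 + 1·0 + 6·3; (-1)·3 + (-3)·0 + 4·3) = (18, 30, 9)
Tw1 = (87, 156, -72)
w1·Tw1 = 18·87 + 30·156 + 9·(-72) = 5598; w1·w1 = 18·18 + 30·30 + 9·9 = 1305
λ ≈ 5598/1305 = 4.290

4.290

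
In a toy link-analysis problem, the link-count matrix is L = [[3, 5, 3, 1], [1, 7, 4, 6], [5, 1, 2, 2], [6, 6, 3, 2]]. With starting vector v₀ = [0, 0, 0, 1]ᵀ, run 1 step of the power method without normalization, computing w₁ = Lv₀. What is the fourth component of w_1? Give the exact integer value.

w1 = Lv₀ = (1, 6, 2, 2)
The requested component of w1 is 2.

2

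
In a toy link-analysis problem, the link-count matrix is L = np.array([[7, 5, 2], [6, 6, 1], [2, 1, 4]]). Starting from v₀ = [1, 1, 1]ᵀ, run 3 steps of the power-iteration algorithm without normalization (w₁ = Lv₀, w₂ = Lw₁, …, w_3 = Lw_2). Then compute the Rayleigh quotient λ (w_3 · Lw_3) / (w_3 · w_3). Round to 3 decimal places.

w1 = Lv₀ = (14, 13, 7)
w2 = Lw1 = (177, 169, 69)
w3 = Lw2 = (2222, 2145, 799)
Lw3 = (27877, 27001, 9785)
w3·Lw3 = 2222·27877 + 2145·27001 + 799·9785 = 127678054; w3·w3 = 2222·2222 + 2145·2145 + 799·799 = 10176710
λ ≈ 127678054/10176710 = 12.546

12.546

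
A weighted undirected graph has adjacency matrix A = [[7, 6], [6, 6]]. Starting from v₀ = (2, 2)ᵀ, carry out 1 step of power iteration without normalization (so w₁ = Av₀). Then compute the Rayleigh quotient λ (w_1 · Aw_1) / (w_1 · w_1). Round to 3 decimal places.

λ ≈ 12.521

w1 = Av₀ = (26, 24)
Aw1 = (326, 300)
w1·Aw1 = 26·326 + 24·300 = 15676; w1·w1 = 26·26 + 24·24 = 1252
λ ≈ 15676/1252 = 12.521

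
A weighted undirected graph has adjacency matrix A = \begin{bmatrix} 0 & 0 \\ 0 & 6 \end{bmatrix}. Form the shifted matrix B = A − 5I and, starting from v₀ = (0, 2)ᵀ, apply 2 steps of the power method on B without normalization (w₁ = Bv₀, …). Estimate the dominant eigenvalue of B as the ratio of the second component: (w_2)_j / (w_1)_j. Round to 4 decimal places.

B = A − 5I has rows (-5, 0); (0, 1)
w1 = Bv₀ = (0, 2)
w2 = Bw1 = (0, 2)
Ratio: 2/2 = 1.0000

1.0000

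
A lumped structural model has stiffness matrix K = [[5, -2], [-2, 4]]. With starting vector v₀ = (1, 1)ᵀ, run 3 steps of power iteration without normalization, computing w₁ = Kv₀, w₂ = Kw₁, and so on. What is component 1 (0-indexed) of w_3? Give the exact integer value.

-14

w1 = Kv₀ = (3, 2)
w2 = Kw1 = (11, 2)
w3 = Kw2 = (51, -14)
The requested component of w3 is -14.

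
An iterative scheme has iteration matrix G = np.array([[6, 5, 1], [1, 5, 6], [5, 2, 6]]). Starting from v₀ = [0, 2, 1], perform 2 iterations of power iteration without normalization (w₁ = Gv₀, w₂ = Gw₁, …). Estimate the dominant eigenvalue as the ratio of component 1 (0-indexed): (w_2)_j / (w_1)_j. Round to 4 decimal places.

9.4375

w1 = Gv₀ = (6·0 + 5·2 + 1·1; 1·0 + 5·2 + 6·1; 5·0 + 2·2 + 6·1) = (11, 16, 10)
w2 = Gw1 = (6·11 + 5·16 + 1·10; 1·11 + 5·16 + 6·10; 5·11 + 2·16 + 6·10) = (156, 151, 147)
Ratio at component: 151 / 16 = 9.4375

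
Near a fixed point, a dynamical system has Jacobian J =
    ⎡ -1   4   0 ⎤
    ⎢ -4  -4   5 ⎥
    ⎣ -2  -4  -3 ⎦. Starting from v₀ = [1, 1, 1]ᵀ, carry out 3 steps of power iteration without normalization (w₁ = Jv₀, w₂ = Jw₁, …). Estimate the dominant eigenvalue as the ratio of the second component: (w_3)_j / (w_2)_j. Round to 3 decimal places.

w1 = Jv₀ = ((-1)·1 + 4·1 + 0·1; (-4)·1 + (-4)·1 + 5·1; (-2)·1 + (-4)·1 + (-3)·1) = (3, -3, -9)
w2 = Jw1 = ((-1)·3 + 4·(-3) + 0·(-9); (-4)·3 + (-4)·(-3) + 5·(-9); (-2)·3 + (-4)·(-3) + (-3)·(-9)) = (-15, -45, 33)
w3 = Jw2 = (-165, 405, 111)
Ratio at component: 405 / -45 = -9.000

-9.000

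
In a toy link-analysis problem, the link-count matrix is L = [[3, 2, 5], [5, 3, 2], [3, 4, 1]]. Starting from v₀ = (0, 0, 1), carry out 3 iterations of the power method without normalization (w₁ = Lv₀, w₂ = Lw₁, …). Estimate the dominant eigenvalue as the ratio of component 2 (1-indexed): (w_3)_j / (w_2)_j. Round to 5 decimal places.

w1 = Lv₀ = (3·0 + 2·0 + 5·1; 5·0 + 3·0 + 2·1; 3·0 + 4·0 + 1·1) = (5, 2, 1)
w2 = Lw1 = (3·5 + 2·2 + 5·1; 5·5 + 3·2 + 2·1; 3·5 + 4·2 + 1·1) = (24, 33, 24)
w3 = Lw2 = (258, 267, 228)
Ratio at component: 267 / 33 = 8.09091

8.09091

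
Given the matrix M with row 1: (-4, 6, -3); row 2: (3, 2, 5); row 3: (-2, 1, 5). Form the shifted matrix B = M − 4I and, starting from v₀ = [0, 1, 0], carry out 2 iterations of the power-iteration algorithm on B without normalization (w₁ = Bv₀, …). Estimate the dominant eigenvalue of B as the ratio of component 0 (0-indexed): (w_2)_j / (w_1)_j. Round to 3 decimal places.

-10.500

B = M − 4I has rows (-8, 6, -3); (3, -2, 5); (-2, 1, 1)
w1 = Bv₀ = ((-8)·0 + 6·1 + (-3)·0; 3·0 + (-2)·1 + 5·0; (-2)·0 + 1·1 + 1·0) = (6, -2, 1)
w2 = Bw1 = ((-8)·6 + 6·(-2) + (-3)·1; 3·6 + (-2)·(-2) + 5·1; (-2)·6 + 1·(-2) + 1·1) = (-63, 27, -13)
Ratio: -63/6 = -10.500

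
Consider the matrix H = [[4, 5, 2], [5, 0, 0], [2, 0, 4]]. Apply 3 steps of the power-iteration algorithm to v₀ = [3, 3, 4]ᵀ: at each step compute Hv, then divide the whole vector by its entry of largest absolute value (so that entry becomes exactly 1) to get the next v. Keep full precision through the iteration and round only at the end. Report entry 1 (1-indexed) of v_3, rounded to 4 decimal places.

Hv0 = (35.00000, 15.00000, 22.00000); divide by 35.00000 → v1 = (1.00000, 0.42857, 0.62857)
Hv1 = (7.40000, 5.00000, 4.51429); divide by 7.40000 → v2 = (1.00000, 0.67568, 0.61004)
Hv2 = (8.59846, 5.00000, 4.44015); divide by 8.59846 → v3 = (1.00000, 0.58150, 0.51639)
Requested entry of v3: 2227/2227 = 1.0000

1.0000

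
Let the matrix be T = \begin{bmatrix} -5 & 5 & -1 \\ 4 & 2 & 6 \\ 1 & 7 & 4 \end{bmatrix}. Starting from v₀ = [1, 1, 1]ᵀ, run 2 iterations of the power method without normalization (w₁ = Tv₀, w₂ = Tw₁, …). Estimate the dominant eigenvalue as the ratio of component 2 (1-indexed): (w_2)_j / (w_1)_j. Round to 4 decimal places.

7.6667

w1 = Tv₀ = (-1, 12, 12)
w2 = Tw1 = (53, 92, 131)
Ratio at component: 92 / 12 = 7.6667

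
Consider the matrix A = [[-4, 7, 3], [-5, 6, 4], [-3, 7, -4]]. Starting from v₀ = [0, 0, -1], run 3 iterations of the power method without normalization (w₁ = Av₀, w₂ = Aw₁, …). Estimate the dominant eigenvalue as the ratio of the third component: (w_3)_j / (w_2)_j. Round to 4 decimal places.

w1 = Av₀ = ((-4)·0 + 7·0 + 3·(-1); (-5)·0 + 6·0 + 4·(-1); (-3)·0 + 7·0 + (-4)·(-1)) = (-3, -4, 4)
w2 = Aw1 = ((-4)·(-3) + 7·(-4) + 3·4; (-5)·(-3) + 6·(-4) + 4·4; (-3)·(-3) + 7·(-4) + (-4)·4) = (-4, 7, -35)
w3 = Aw2 = (-40, -78, 201)
Ratio at component: 201 / -35 = -5.7429

-5.7429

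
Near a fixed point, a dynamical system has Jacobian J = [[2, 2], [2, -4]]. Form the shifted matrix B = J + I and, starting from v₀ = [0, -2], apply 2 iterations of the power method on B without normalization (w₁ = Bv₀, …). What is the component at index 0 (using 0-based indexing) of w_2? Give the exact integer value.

0

B = J + I has rows (3, 2); (2, -3)
w1 = Bv₀ = (3·0 + 2·(-2); 2·0 + (-3)·(-2)) = (-4, 6)
w2 = Bw1 = (3·(-4) + 2·6; 2·(-4) + (-3)·6) = (0, -26)
Requested component of w2: 0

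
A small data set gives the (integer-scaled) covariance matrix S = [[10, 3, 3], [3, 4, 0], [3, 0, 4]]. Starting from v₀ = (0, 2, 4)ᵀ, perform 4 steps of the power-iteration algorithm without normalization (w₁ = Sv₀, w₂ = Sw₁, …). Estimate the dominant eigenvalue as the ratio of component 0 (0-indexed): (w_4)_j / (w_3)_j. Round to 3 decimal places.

12.230

w1 = Sv₀ = (18, 8, 16)
w2 = Sw1 = (252, 86, 118)
w3 = Sw2 = (3132, 1100, 1228)
w4 = Sw3 = (38304, 13796, 14308)
Ratio at component: 38304 / 3132 = 12.230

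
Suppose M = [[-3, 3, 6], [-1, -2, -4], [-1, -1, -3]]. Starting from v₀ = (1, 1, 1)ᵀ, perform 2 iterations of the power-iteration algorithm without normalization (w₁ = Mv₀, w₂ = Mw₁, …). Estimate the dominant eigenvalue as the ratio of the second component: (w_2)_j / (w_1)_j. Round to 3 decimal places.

w1 = Mv₀ = (6, -7, -5)
w2 = Mw1 = (-69, 28, 16)
Ratio at component: 28 / -7 = -4.000

λ ≈ -4.000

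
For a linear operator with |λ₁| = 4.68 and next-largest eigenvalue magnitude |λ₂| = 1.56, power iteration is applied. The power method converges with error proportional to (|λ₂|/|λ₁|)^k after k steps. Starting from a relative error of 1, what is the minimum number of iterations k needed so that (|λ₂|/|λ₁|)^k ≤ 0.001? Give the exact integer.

7

|λ₂/λ₁| = 1.56/4.68 = 0.33333
Need k ≥ ln(0.001) / ln(0.33333) = -6.9078 / -1.0986 ≈ 6.288
Smallest integer k satisfying the bound: 7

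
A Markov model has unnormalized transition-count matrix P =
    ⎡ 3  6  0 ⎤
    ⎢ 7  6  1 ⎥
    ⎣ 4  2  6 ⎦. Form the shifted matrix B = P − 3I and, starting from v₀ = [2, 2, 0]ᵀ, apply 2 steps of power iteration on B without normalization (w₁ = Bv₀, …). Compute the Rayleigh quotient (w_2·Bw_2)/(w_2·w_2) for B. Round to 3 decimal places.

B = P − 3I has rows (0, 6, 0); (7, 3, 1); (4, 2, 3)
w1 = Bv₀ = (12, 20, 12)
w2 = Bw1 = (120, 156, 124)
Bw2 = (936, 1432, 1164)
w2·Bw2 = 480048; w2·w2 = 54112; μ ≈ 480048/54112 = 8.871

8.871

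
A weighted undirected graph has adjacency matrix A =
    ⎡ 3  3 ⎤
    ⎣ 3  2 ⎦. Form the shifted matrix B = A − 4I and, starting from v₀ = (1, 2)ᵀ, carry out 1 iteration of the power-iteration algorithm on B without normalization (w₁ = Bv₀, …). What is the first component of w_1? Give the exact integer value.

5

B = A − 4I has rows (-1, 3); (3, -2)
w1 = Bv₀ = (5, -1)
Requested component of w1: 5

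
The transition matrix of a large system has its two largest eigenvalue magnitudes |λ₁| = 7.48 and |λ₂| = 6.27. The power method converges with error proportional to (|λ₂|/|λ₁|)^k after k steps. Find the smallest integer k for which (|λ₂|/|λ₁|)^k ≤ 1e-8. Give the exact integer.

105

|λ₂/λ₁| = 6.27/7.48 = 0.83824
Need k ≥ ln(1e-8) / ln(0.83824) = -18.4207 / -0.1765 ≈ 104.392
Smallest integer k satisfying the bound: 105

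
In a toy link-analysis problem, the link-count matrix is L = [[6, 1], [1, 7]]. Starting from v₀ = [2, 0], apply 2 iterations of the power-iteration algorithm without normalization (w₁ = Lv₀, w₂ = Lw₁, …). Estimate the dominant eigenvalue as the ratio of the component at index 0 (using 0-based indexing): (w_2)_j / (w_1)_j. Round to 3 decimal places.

λ ≈ 6.167

w1 = Lv₀ = (6·2 + 1·0; 1·2 + 7·0) = (12, 2)
w2 = Lw1 = (6·12 + 1·2; 1·12 + 7·2) = (74, 26)
Ratio at component: 74 / 12 = 6.167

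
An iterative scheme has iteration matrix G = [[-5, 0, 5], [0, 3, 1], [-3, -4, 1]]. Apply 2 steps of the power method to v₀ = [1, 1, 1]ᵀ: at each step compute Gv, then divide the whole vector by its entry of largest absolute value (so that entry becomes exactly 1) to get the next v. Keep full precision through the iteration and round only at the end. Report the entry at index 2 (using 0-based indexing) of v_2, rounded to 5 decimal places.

Gv0 = (0.000000, 4.000000, -6.000000); divide by -6.000000 → v1 = (0.000000, -0.666667, 1.000000)
Gv1 = (5.000000, -1.000000, 3.666667); divide by 5.000000 → v2 = (1.000000, -0.200000, 0.733333)
Requested entry of v2: -22/-30 = 0.73333

0.73333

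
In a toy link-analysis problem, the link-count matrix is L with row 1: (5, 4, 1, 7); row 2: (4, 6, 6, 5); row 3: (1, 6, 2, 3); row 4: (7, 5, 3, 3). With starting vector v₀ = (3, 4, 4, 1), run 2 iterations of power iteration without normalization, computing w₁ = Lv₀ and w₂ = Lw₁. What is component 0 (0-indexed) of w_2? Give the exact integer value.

900

w1 = Lv₀ = (5·3 + 4·4 + 1·4 + 7·1; 4·3 + 6·4 + 6·4 + 5·1; 1·3 + 6·4 + 2·4 + 3·1; 7·3 + 5·4 + 3·4 + 3·1) = (42, 65, 38, 56)
w2 = Lw1 = (5·42 + 4·65 + 1·38 + 7·56; 4·42 + 6·65 + 6·38 + 5·56; 1·42 + 6·65 + 2·38 + 3·56; 7·42 + 5·65 + 3·38 + 3·56) = (900, 1066, 676, 901)
The requested component of w2 is 900.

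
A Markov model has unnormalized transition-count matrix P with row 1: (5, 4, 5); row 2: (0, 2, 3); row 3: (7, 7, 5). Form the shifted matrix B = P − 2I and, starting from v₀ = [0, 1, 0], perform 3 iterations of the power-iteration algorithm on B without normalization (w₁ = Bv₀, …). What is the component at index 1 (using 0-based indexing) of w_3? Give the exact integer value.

B = P − 2I has rows (3, 4, 5); (0, 0, 3); (7, 7, 3)
w1 = Bv₀ = (3·0 + 4·1 + 5·0; 0·0 + 0·1 + 3·0; 7·0 + 7·1 + 3·0) = (4, 0, 7)
w2 = Bw1 = (3·4 + 4·0 + 5·7; 0·4 + 0·0 + 3·7; 7·4 + 7·0 + 3·7) = (47, 21, 49)
w3 = Bw2 = (470, 147, 623)
Requested component of w3: 147

147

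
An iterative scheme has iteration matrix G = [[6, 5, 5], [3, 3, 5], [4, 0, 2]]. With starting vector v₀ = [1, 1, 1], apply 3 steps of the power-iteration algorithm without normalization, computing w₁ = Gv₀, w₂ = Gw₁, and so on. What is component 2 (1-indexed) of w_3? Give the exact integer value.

w1 = Gv₀ = (16, 11, 6)
w2 = Gw1 = (181, 111, 76)
w3 = Gw2 = (2021, 1256, 876)
The requested component of w3 is 1256.

1256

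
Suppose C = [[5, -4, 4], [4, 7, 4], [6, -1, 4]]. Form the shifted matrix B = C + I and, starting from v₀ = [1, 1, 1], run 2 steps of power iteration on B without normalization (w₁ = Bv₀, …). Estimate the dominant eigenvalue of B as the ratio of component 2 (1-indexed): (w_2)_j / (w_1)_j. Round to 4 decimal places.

μ ≈ 12.0000

B = C + I has rows (6, -4, 4); (4, 8, 4); (6, -1, 5)
w1 = Bv₀ = (6·1 + (-4)·1 + 4·1; 4·1 + 8·1 + 4·1; 6·1 + (-1)·1 + 5·1) = (6, 16, 10)
w2 = Bw1 = (6·6 + (-4)·16 + 4·10; 4·6 + 8·16 + 4·10; 6·6 + (-1)·16 + 5·10) = (12, 192, 70)
Ratio: 192/16 = 12.0000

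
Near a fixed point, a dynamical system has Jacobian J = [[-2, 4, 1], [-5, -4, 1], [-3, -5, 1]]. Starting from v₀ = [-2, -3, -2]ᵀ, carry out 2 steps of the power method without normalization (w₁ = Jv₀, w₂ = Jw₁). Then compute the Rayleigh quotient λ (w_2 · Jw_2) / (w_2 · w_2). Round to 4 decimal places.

w1 = Jv₀ = (-10, 20, 19)
w2 = Jw1 = (119, -11, -51)
Jw2 = (-333, -602, -353)
w2·Jw2 = 119·(-333) + (-11)·(-602) + (-51)·(-353) = -15002; w2·w2 = 119·119 + (-11)·(-11) + (-51)·(-51) = 16883
λ ≈ -15002/16883 = -0.8886

-0.8886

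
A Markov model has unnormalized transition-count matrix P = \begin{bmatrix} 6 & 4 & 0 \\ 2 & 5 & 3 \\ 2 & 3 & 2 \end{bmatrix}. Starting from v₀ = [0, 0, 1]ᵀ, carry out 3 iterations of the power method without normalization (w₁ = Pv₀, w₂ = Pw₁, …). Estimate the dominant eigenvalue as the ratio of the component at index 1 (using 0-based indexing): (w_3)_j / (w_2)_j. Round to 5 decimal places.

w1 = Pv₀ = (6·0 + 4·0 + 0·1; 2·0 + 5·0 + 3·1; 2·0 + 3·0 + 2·1) = (0, 3, 2)
w2 = Pw1 = (6·0 + 4·3 + 0·2; 2·0 + 5·3 + 3·2; 2·0 + 3·3 + 2·2) = (12, 21, 13)
w3 = Pw2 = (156, 168, 113)
Ratio at component: 168 / 21 = 8.00000

8.00000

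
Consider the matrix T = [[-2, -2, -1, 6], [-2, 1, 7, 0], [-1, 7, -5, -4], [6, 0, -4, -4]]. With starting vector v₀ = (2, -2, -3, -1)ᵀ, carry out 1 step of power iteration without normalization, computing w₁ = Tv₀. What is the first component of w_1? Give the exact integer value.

w1 = Tv₀ = (-3, -27, 3, 28)
The requested component of w1 is -3.

-3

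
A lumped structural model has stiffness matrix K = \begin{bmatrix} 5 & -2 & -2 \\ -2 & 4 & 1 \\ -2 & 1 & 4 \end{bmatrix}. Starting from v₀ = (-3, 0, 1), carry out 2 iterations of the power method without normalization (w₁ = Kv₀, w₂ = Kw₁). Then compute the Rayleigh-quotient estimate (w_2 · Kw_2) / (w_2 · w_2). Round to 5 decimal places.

w1 = Kv₀ = (5·(-3) + (-2)·0 + (-2)·1; (-2)·(-3) + 4·0 + 1·1; (-2)·(-3) + 1·0 + 4·1) = (-17, 7, 10)
w2 = Kw1 = (5·(-17) + (-2)·7 + (-2)·10; (-2)·(-17) + 4·7 + 1·10; (-2)·(-17) + 1·7 + 4·10) = (-119, 72, 81)
Kw2 = (-901, 607, 634)
w2·Kw2 = (-119)·(-901) + 72·607 + 81·634 = 202277; w2·w2 = (-119)·(-119) + 72·72 + 81·81 = 25906
λ ≈ 202277/25906 = 7.80811

λ ≈ 7.80811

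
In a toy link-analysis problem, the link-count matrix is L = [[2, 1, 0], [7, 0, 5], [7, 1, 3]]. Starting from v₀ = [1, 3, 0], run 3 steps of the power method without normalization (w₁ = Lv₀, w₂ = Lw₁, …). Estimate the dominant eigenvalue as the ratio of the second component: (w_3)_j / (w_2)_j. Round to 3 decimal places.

5.635

w1 = Lv₀ = (2·1 + 1·3 + 0·0; 7·1 + 0·3 + 5·0; 7·1 + 1·3 + 3·0) = (5, 7, 10)
w2 = Lw1 = (2·5 + 1·7 + 0·10; 7·5 + 0·7 + 5·10; 7·5 + 1·7 + 3·10) = (17, 85, 72)
w3 = Lw2 = (119, 479, 420)
Ratio at component: 479 / 85 = 5.635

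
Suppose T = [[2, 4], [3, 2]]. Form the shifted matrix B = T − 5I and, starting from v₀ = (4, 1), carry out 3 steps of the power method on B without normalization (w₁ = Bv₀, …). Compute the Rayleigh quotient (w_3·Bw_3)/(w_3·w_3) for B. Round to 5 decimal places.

-6.46476

B = T − 5I has rows (-3, 4); (3, -3)
w1 = Bv₀ = ((-3)·4 + 4·1; 3·4 + (-3)·1) = (-8, 9)
w2 = Bw1 = ((-3)·(-8) + 4·9; 3·(-8) + (-3)·9) = (60, -51)
w3 = Bw2 = (-384, 333)
Bw3 = (2484, -2151)
w3·Bw3 = -1670139; w3·w3 = 258345; μ ≈ -1670139/258345 = -6.46476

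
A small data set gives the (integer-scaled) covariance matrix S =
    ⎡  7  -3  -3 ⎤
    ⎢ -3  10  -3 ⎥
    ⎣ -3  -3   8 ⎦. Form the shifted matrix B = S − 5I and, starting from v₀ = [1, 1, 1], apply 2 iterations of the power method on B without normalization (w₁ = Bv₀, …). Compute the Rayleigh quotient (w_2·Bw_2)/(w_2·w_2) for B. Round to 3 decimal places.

B = S − 5I has rows (2, -3, -3); (-3, 5, -3); (-3, -3, 3)
w1 = Bv₀ = (2·1 + (-3)·1 + (-3)·1; (-3)·1 + 5·1 + (-3)·1; (-3)·1 + (-3)·1 + 3·1) = (-4, -1, -3)
w2 = Bw1 = (2·(-4) + (-3)·(-1) + (-3)·(-3); (-3)·(-4) + 5·(-1) + (-3)·(-3); (-3)·(-4) + (-3)·(-1) + 3·(-3)) = (4, 16, 6)
Bw2 = (-58, 50, -42)
w2·Bw2 = 316; w2·w2 = 308; μ ≈ 316/308 = 1.026

1.026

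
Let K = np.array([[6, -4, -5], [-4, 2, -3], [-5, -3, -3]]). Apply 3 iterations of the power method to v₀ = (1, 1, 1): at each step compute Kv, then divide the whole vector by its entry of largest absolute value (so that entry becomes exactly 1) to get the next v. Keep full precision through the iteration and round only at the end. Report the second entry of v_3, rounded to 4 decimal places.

0.5993

Kv0 = (-3.00000, -5.00000, -11.00000); divide by -11.00000 → v1 = (0.27273, 0.45455, 1.00000)
Kv1 = (-5.18182, -3.18182, -5.72727); divide by -5.72727 → v2 = (0.90476, 0.55556, 1.00000)
Kv2 = (-1.79365, -5.50794, -9.19048); divide by -9.19048 → v3 = (0.19516, 0.59931, 1.00000)
Requested entry of v3: -347/-579 = 0.5993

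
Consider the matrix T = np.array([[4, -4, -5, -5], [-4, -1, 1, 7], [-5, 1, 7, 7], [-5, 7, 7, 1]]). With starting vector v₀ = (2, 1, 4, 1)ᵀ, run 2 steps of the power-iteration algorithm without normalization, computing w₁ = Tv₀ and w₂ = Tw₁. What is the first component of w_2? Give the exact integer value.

w1 = Tv₀ = (4·2 + (-4)·1 + (-5)·4 + (-5)·1; (-4)·2 + (-1)·1 + 1·4 + 7·1; (-5)·2 + 1·1 + 7·4 + 7·1; (-5)·2 + 7·1 + 7·4 + 1·1) = (-21, 2, 26, 26)
w2 = Tw1 = (4·(-21) + (-4)·2 + (-5)·26 + (-5)·26; (-4)·(-21) + (-1)·2 + 1·26 + 7·26; (-5)·(-21) + 1·2 + 7·26 + 7·26; (-5)·(-21) + 7·2 + 7·26 + 1·26) = (-352, 290, 471, 327)
The requested component of w2 is -352.

-352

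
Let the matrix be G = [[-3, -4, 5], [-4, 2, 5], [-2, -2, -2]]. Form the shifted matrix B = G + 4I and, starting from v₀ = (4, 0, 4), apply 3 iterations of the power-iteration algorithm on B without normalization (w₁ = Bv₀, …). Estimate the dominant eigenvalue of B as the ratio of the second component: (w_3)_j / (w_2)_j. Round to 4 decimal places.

B = G + 4I has rows (1, -4, 5); (-4, 6, 5); (-2, -2, 2)
w1 = Bv₀ = (24, 4, 0)
w2 = Bw1 = (8, -72, -56)
w3 = Bw2 = (16, -744, 16)
Ratio: -744/-72 = 10.3333

μ ≈ 10.3333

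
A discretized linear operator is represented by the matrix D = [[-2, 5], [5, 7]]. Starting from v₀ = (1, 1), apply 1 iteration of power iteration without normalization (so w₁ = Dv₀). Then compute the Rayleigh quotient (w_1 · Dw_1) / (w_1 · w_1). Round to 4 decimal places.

λ ≈ 8.8235

w1 = Dv₀ = (3, 12)
Dw1 = (54, 99)
w1·Dw1 = 3·54 + 12·99 = 1350; w1·w1 = 3·3 + 12·12 = 153
λ ≈ 1350/153 = 8.8235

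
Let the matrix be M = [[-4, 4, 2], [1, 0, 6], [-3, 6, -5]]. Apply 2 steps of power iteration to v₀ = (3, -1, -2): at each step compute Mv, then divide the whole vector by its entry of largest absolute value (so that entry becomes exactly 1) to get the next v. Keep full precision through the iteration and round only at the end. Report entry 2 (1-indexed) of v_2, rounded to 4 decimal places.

Mv0 = (-20.00000, -9.00000, -5.00000); divide by -20.00000 → v1 = (1.00000, 0.45000, 0.25000)
Mv1 = (-1.70000, 2.50000, -1.55000); divide by 2.50000 → v2 = (-0.68000, 1.00000, -0.62000)
Requested entry of v2: -50/-50 = 1.0000

1.0000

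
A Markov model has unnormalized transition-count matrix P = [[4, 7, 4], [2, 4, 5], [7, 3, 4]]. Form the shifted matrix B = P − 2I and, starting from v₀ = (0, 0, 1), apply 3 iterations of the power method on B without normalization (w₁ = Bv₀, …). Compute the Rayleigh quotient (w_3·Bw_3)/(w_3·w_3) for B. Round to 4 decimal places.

μ ≈ 11.2501

B = P − 2I has rows (2, 7, 4); (2, 2, 5); (7, 3, 2)
w1 = Bv₀ = (2·0 + 7·0 + 4·1; 2·0 + 2·0 + 5·1; 7·0 + 3·0 + 2·1) = (4, 5, 2)
w2 = Bw1 = (2·4 + 7·5 + 4·2; 2·4 + 2·5 + 5·2; 7·4 + 3·5 + 2·2) = (51, 28, 47)
w3 = Bw2 = (486, 393, 535)
Bw3 = (5863, 4433, 5651)
w3·Bw3 = 7614872; w3·w3 = 676870; μ ≈ 7614872/676870 = 11.2501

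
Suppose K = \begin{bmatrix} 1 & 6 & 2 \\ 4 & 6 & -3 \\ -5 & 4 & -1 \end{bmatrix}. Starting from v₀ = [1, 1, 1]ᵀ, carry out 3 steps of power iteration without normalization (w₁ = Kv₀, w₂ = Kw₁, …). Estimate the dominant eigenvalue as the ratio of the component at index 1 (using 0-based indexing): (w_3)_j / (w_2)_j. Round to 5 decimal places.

w1 = Kv₀ = (9, 7, -2)
w2 = Kw1 = (47, 84, -15)
w3 = Kw2 = (521, 737, 116)
Ratio at component: 737 / 84 = 8.77381

λ ≈ 8.77381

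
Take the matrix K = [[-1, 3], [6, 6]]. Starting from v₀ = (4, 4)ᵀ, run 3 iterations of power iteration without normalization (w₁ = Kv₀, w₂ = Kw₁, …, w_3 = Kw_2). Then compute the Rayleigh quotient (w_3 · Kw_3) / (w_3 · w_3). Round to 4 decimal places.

λ ≈ 7.9250

w1 = Kv₀ = (8, 48)
w2 = Kw1 = (136, 336)
w3 = Kw2 = (872, 2832)
Kw3 = (7624, 22224)
w3·Kw3 = 872·7624 + 2832·22224 = 69586496; w3·w3 = 872·872 + 2832·2832 = 8780608
λ ≈ 69586496/8780608 = 7.9250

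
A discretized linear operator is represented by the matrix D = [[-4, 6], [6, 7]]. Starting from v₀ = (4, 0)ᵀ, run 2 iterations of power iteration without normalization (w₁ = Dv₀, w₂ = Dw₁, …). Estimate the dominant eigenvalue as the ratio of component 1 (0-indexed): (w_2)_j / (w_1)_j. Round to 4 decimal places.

λ ≈ 3.0000

w1 = Dv₀ = (-16, 24)
w2 = Dw1 = (208, 72)
Ratio at component: 72 / 24 = 3.0000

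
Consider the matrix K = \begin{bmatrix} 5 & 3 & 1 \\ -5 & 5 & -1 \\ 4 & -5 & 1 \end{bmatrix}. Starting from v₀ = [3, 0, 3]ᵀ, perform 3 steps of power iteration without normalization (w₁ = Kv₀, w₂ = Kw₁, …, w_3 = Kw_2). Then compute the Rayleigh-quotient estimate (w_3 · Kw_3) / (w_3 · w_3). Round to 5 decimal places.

w1 = Kv₀ = (5·3 + 3·0 + 1·3; (-5)·3 + 5·0 + (-1)·3; 4·3 + (-5)·0 + 1·3) = (18, -18, 15)
w2 = Kw1 = (5·18 + 3·(-18) + 1·15; (-5)·18 + 5·(-18) + (-1)·15; 4·18 + (-5)·(-18) + 1·15) = (51, -195, 177)
w3 = Kw2 = (-153, -1407, 1356)
Kw3 = (-3630, -7626, 7779)
w3·Kw3 = (-153)·(-3630) + (-1407)·(-7626) + 1356·7779 = 21833496; w3·w3 = (-153)·(-153) + (-1407)·(-1407) + 1356·1356 = 3841794
λ ≈ 21833496/3841794 = 5.68315

λ ≈ 5.68315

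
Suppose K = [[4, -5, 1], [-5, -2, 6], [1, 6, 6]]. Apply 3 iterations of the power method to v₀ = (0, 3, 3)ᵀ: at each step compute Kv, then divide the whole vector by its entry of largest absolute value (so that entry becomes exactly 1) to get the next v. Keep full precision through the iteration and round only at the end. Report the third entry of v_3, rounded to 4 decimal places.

1.0000

Kv0 = (-12.00000, 12.00000, 36.00000); divide by 36.00000 → v1 = (-0.33333, 0.33333, 1.00000)
Kv1 = (-2.00000, 7.00000, 7.66667); divide by 7.66667 → v2 = (-0.26087, 0.91304, 1.00000)
Kv2 = (-4.60870, 5.47826, 11.21739); divide by 11.21739 → v3 = (-0.41085, 0.48837, 1.00000)
Requested entry of v3: 3096/3096 = 1.0000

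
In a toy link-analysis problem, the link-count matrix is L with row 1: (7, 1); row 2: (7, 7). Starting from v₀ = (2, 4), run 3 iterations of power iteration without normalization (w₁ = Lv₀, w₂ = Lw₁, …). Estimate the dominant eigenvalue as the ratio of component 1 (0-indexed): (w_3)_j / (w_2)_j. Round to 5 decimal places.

λ ≈ 9.80000

w1 = Lv₀ = (7·2 + 1·4; 7·2 + 7·4) = (18, 42)
w2 = Lw1 = (7·18 + 1·42; 7·18 + 7·42) = (168, 420)
w3 = Lw2 = (1596, 4116)
Ratio at component: 4116 / 420 = 9.80000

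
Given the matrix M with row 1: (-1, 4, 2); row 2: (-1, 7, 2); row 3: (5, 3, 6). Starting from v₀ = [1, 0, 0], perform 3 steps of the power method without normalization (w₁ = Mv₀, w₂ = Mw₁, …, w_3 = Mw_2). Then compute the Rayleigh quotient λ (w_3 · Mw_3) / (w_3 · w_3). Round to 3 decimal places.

w1 = Mv₀ = ((-1)·1 + 4·0 + 2·0; (-1)·1 + 7·0 + 2·0; 5·1 + 3·0 + 6·0) = (-1, -1, 5)
w2 = Mw1 = ((-1)·(-1) + 4·(-1) + 2·5; (-1)·(-1) + 7·(-1) + 2·5; 5·(-1) + 3·(-1) + 6·5) = (7, 4, 22)
w3 = Mw2 = (53, 65, 179)
Mw3 = (565, 760, 1534)
w3·Mw3 = 53·565 + 65·760 + 179·1534 = 353931; w3·w3 = 53·53 + 65·65 + 179·179 = 39075
λ ≈ 353931/39075 = 9.058

λ ≈ 9.058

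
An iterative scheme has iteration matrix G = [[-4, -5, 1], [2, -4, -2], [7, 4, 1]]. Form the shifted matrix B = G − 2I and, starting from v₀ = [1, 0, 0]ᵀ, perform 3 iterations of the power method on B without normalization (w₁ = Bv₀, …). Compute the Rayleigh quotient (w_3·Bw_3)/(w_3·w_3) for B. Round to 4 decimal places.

-4.9223

B = G − 2I has rows (-6, -5, 1); (2, -6, -2); (7, 4, -1)
w1 = Bv₀ = (-6, 2, 7)
w2 = Bw1 = (33, -38, -41)
w3 = Bw2 = (-49, 376, 120)
Bw3 = (-1466, -2594, 1041)
w3·Bw3 = -778590; w3·w3 = 158177; μ ≈ -778590/158177 = -4.9223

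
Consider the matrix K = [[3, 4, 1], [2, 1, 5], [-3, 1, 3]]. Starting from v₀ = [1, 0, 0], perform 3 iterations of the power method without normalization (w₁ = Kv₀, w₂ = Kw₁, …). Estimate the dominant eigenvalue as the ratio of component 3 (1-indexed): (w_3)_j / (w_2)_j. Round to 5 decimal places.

w1 = Kv₀ = (3·1 + 4·0 + 1·0; 2·1 + 1·0 + 5·0; (-3)·1 + 1·0 + 3·0) = (3, 2, -3)
w2 = Kw1 = (3·3 + 4·2 + 1·(-3); 2·3 + 1·2 + 5·(-3); (-3)·3 + 1·2 + 3·(-3)) = (14, -7, -16)
w3 = Kw2 = (-2, -59, -97)
Ratio at component: -97 / -16 = 6.06250

λ ≈ 6.06250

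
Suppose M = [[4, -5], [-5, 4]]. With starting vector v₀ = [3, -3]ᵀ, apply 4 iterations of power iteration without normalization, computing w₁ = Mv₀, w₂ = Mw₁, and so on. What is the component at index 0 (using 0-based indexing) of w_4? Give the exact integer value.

w1 = Mv₀ = (4·3 + (-5)·(-3); (-5)·3 + 4·(-3)) = (27, -27)
w2 = Mw1 = (4·27 + (-5)·(-27); (-5)·27 + 4·(-27)) = (243, -243)
w3 = Mw2 = (2187, -2187)
w4 = Mw3 = (19683, -19683)
The requested component of w4 is 19683.

19683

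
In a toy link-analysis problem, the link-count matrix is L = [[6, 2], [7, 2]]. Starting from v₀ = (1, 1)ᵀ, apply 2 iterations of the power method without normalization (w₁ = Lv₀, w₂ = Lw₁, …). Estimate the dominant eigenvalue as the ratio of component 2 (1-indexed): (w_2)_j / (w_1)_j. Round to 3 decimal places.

w1 = Lv₀ = (6·1 + 2·1; 7·1 + 2·1) = (8, 9)
w2 = Lw1 = (6·8 + 2·9; 7·8 + 2·9) = (66, 74)
Ratio at component: 74 / 9 = 8.222

λ ≈ 8.222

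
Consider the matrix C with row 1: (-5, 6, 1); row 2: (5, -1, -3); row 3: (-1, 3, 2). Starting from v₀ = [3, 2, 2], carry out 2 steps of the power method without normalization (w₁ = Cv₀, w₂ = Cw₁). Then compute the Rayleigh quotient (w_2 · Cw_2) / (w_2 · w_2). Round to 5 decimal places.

w1 = Cv₀ = (-1, 7, 7)
w2 = Cw1 = (54, -33, 36)
Cw2 = (-432, 195, -81)
w2·Cw2 = 54·(-432) + (-33)·195 + 36·(-81) = -32679; w2·w2 = 54·54 + (-33)·(-33) + 36·36 = 5301
λ ≈ -32679/5301 = -6.16469

-6.16469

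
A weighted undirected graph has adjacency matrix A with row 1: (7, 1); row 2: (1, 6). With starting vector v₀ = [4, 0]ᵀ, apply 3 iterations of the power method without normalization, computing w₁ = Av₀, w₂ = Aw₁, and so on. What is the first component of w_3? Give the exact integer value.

1452

w1 = Av₀ = (7·4 + 1·0; 1·4 + 6·0) = (28, 4)
w2 = Aw1 = (7·28 + 1·4; 1·28 + 6·4) = (200, 52)
w3 = Aw2 = (1452, 512)
The requested component of w3 is 1452.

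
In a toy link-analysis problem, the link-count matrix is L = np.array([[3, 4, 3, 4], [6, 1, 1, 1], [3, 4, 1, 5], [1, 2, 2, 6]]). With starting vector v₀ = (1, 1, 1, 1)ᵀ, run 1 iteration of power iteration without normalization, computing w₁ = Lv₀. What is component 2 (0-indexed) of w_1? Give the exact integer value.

13

w1 = Lv₀ = (3·1 + 4·1 + 3·1 + 4·1; 6·1 + 1·1 + 1·1 + 1·1; 3·1 + 4·1 + 1·1 + 5·1; 1·1 + 2·1 + 2·1 + 6·1) = (14, 9, 13, 11)
The requested component of w1 is 13.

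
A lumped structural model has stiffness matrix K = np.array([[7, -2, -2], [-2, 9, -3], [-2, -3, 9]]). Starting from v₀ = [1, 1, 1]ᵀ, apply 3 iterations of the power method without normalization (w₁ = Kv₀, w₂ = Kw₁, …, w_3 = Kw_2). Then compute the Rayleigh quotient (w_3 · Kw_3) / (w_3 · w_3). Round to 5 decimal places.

λ ≈ 7.47626

w1 = Kv₀ = (7·1 + (-2)·1 + (-2)·1; (-2)·1 + 9·1 + (-3)·1; (-2)·1 + (-3)·1 + 9·1) = (3, 4, 4)
w2 = Kw1 = (7·3 + (-2)·4 + (-2)·4; (-2)·3 + 9·4 + (-3)·4; (-2)·3 + (-3)·4 + 9·4) = (5, 18, 18)
w3 = Kw2 = (-37, 98, 98)
Kw3 = (-651, 662, 662)
w3·Kw3 = (-37)·(-651) + 98·662 + 98·662 = 153839; w3·w3 = (-37)·(-37) + 98·98 + 98·98 = 20577
λ ≈ 153839/20577 = 7.47626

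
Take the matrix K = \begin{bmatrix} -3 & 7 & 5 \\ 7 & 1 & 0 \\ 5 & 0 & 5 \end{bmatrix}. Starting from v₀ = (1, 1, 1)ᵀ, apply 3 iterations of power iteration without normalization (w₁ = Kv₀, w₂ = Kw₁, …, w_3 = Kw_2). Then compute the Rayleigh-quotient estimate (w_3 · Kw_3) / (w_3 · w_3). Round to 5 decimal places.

w1 = Kv₀ = ((-3)·1 + 7·1 + 5·1; 7·1 + 1·1 + 0·1; 5·1 + 0·1 + 5·1) = (9, 8, 10)
w2 = Kw1 = ((-3)·9 + 7·8 + 5·10; 7·9 + 1·8 + 0·10; 5·9 + 0·8 + 5·10) = (79, 71, 95)
w3 = Kw2 = (735, 624, 870)
Kw3 = (6513, 5769, 8025)
w3·Kw3 = 735·6513 + 624·5769 + 870·8025 = 15368661; w3·w3 = 735·735 + 624·624 + 870·870 = 1686501
λ ≈ 15368661/1686501 = 9.11275

λ ≈ 9.11275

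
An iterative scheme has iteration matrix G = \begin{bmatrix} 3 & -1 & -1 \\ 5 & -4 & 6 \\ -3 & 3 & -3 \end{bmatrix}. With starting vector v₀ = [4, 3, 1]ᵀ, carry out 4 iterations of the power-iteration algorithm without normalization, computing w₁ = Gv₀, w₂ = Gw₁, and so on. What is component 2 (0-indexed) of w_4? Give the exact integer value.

2256

w1 = Gv₀ = (3·4 + (-1)·3 + (-1)·1; 5·4 + (-4)·3 + 6·1; (-3)·4 + 3·3 + (-3)·1) = (8, 14, -6)
w2 = Gw1 = (3·8 + (-1)·14 + (-1)·(-6); 5·8 + (-4)·14 + 6·(-6); (-3)·8 + 3·14 + (-3)·(-6)) = (16, -52, 36)
w3 = Gw2 = (64, 504, -312)
w4 = Gw3 = (0, -3568, 2256)
The requested component of w4 is 2256.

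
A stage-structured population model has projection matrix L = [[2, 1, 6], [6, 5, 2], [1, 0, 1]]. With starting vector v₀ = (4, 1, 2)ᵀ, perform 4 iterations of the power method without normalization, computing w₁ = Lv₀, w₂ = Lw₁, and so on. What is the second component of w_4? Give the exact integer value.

w1 = Lv₀ = (2·4 + 1·1 + 6·2; 6·4 + 5·1 + 2·2; 1·4 + 0·1 + 1·2) = (21, 33, 6)
w2 = Lw1 = (2·21 + 1·33 + 6·6; 6·21 + 5·33 + 2·6; 1·21 + 0·33 + 1·6) = (111, 303, 27)
w3 = Lw2 = (687, 2235, 138)
w4 = Lw3 = (4437, 15573, 825)
The requested component of w4 is 15573.

15573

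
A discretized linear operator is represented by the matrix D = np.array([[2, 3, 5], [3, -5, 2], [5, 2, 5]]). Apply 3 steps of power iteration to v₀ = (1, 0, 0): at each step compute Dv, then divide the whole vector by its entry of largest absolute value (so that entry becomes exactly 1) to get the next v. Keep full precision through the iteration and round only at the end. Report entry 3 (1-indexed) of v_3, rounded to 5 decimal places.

1.00000

Dv0 = (2.000000, 3.000000, 5.000000); divide by 5.000000 → v1 = (0.400000, 0.600000, 1.000000)
Dv1 = (7.600000, 0.200000, 8.200000); divide by 8.200000 → v2 = (0.926829, 0.024390, 1.000000)
Dv2 = (6.926829, 4.658537, 9.682927); divide by 9.682927 → v3 = (0.715365, 0.481108, 1.000000)
Requested entry of v3: 397/397 = 1.00000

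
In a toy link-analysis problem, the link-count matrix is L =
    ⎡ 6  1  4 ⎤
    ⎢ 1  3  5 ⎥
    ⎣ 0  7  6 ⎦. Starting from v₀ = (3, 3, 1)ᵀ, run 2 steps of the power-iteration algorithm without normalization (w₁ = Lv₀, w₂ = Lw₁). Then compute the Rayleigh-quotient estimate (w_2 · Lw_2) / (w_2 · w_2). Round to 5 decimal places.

w1 = Lv₀ = (25, 17, 27)
w2 = Lw1 = (275, 211, 281)
Lw2 = (2985, 2313, 3163)
w2·Lw2 = 275·2985 + 211·2313 + 281·3163 = 2197721; w2·w2 = 275·275 + 211·211 + 281·281 = 199107
λ ≈ 2197721/199107 = 11.03789

11.03789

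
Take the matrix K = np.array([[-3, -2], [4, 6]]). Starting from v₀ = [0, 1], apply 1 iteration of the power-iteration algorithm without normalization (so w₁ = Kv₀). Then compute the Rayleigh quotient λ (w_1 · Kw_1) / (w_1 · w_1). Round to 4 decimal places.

w1 = Kv₀ = ((-3)·0 + (-2)·1; 4·0 + 6·1) = (-2, 6)
Kw1 = (-6, 28)
w1·Kw1 = (-2)·(-6) + 6·28 = 180; w1·w1 = (-2)·(-2) + 6·6 = 40
λ ≈ 180/40 = 4.5000

λ ≈ 4.5000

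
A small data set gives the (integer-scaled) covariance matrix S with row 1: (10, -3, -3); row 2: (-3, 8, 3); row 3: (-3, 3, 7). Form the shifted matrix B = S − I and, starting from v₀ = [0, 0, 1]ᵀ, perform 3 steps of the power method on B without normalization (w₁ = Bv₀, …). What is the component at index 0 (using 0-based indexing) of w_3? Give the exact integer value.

B = S − I has rows (9, -3, -3); (-3, 7, 3); (-3, 3, 6)
w1 = Bv₀ = (-3, 3, 6)
w2 = Bw1 = (-54, 48, 54)
w3 = Bw2 = (-792, 660, 630)
Requested component of w3: -792

-792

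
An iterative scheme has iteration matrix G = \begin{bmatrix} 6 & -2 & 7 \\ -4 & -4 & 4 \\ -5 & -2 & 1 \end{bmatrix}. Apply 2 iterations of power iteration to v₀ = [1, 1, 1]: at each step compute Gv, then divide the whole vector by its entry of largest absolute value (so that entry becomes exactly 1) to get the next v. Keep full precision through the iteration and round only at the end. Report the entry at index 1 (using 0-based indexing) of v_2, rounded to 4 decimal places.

Gv0 = (11.00000, -4.00000, -6.00000); divide by 11.00000 → v1 = (1.00000, -0.36364, -0.54545)
Gv1 = (2.90909, -4.72727, -4.81818); divide by -4.81818 → v2 = (-0.60377, 0.98113, 1.00000)
Requested entry of v2: -52/-53 = 0.9811

0.9811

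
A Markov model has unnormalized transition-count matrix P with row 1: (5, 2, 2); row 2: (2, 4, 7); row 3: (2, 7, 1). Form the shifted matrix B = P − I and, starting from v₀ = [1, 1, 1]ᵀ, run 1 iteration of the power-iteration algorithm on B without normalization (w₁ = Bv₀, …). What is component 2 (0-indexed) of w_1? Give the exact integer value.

B = P − I has rows (4, 2, 2); (2, 3, 7); (2, 7, 0)
w1 = Bv₀ = (8, 12, 9)
Requested component of w1: 9

9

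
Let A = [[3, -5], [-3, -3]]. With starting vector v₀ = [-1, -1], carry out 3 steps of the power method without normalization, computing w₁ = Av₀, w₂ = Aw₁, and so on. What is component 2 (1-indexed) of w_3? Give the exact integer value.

144

w1 = Av₀ = (2, 6)
w2 = Aw1 = (-24, -24)
w3 = Aw2 = (48, 144)
The requested component of w3 is 144.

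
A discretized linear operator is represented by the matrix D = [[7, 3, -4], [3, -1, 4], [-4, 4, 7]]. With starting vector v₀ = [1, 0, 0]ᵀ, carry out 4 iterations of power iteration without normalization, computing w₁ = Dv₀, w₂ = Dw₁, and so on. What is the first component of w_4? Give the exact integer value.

7416

w1 = Dv₀ = (7·1 + 3·0 + (-4)·0; 3·1 + (-1)·0 + 4·0; (-4)·1 + 4·0 + 7·0) = (7, 3, -4)
w2 = Dw1 = (7·7 + 3·3 + (-4)·(-4); 3·7 + (-1)·3 + 4·(-4); (-4)·7 + 4·3 + 7·(-4)) = (74, 2, -44)
w3 = Dw2 = (700, 44, -596)
w4 = Dw3 = (7416, -328, -6796)
The requested component of w4 is 7416.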